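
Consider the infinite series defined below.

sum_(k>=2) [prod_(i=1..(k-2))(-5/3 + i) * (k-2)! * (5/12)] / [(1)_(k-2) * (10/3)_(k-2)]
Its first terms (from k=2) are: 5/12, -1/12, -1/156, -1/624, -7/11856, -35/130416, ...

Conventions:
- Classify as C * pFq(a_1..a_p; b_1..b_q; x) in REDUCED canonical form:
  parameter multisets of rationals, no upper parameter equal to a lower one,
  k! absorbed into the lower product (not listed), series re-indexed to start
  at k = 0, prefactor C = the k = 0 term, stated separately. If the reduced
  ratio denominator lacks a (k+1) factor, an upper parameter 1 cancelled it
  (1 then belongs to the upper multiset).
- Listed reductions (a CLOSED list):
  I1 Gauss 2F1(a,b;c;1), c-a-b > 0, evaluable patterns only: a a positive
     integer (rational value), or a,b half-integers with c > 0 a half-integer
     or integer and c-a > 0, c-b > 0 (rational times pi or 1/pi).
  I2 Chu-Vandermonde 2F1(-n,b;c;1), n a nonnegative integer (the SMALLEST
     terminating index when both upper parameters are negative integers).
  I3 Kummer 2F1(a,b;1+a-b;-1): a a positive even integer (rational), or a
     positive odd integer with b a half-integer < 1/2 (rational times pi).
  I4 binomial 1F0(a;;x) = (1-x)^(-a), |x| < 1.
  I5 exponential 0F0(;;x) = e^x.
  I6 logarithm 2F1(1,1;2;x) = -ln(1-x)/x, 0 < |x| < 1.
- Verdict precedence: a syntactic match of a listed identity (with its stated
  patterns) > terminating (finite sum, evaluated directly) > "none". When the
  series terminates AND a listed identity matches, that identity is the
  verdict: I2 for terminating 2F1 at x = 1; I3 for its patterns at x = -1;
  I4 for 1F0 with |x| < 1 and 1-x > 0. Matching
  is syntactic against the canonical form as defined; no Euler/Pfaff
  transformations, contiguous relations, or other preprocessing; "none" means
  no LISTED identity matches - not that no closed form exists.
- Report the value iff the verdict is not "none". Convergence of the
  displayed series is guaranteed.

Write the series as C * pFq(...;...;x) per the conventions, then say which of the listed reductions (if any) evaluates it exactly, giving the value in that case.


With C = 5/12: the canonical form is 2F1(-2/3, 1; 10/3; 1). Verdict: the Gauss summation I1 applies (x = 1: the Gamma ratio telescopes since c-a-b = 3 > 0 and a = 1 in Z>0). Its exact value is 35/108.

Key step: t_0 being 5/12, the factorial ratio (C = 5/12) (k+a-1)!/(a-1)! is a rising factorial (a)_k.
Step ratio: r(k) = 1 * (k-2/3) (k+1) / [(k+10/3) (k+1)] - rational in k, leading ratio 1; with t_0 = 5/12, classification follows.


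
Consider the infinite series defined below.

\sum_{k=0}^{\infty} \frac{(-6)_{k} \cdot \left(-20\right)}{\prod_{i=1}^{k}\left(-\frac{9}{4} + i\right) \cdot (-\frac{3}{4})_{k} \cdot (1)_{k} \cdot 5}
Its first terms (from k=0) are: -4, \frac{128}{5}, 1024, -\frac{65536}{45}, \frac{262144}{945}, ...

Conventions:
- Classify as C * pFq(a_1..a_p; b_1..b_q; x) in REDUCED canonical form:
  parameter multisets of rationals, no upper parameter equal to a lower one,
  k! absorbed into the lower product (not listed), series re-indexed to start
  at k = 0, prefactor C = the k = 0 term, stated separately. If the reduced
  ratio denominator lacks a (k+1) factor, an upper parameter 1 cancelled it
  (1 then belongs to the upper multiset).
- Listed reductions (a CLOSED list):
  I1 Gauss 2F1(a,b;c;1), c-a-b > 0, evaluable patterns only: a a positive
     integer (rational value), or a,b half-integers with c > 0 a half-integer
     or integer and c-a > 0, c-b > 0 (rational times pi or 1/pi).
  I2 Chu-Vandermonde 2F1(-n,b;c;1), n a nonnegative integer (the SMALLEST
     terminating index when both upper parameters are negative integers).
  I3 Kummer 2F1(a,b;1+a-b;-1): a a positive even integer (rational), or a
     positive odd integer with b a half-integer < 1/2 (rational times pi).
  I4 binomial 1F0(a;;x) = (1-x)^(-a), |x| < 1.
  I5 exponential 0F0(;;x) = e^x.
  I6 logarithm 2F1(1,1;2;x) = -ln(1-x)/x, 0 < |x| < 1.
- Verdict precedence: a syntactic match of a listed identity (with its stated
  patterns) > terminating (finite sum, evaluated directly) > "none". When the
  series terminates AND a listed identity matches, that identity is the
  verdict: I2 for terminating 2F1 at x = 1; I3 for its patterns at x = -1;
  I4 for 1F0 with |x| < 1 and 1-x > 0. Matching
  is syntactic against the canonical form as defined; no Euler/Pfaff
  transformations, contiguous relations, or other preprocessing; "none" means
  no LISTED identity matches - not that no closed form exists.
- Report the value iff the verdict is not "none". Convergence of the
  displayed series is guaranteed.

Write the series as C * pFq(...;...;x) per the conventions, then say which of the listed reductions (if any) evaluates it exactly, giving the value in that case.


Prefactor -4, argument 1: 1F2 with upper {-6} over lower {-\frac{5}{4}, -\frac{3}{4}}. Verdict: terminating (-6 upstairs). 7 nonzero terms in all; added directly. Exact value: -\frac{75279965756}{516891375}.

Key step: from the first term -4: the constant factors (prefactor -4) combine into one prefactor.
Adjacent-term ratio: r(k) = 1 * (k-6) / [(k-\frac{5}{4}) (k-\frac{3}{4}) (k+1)] - poly over poly, x = 1 from leading terms; C = -4 at k = 0.


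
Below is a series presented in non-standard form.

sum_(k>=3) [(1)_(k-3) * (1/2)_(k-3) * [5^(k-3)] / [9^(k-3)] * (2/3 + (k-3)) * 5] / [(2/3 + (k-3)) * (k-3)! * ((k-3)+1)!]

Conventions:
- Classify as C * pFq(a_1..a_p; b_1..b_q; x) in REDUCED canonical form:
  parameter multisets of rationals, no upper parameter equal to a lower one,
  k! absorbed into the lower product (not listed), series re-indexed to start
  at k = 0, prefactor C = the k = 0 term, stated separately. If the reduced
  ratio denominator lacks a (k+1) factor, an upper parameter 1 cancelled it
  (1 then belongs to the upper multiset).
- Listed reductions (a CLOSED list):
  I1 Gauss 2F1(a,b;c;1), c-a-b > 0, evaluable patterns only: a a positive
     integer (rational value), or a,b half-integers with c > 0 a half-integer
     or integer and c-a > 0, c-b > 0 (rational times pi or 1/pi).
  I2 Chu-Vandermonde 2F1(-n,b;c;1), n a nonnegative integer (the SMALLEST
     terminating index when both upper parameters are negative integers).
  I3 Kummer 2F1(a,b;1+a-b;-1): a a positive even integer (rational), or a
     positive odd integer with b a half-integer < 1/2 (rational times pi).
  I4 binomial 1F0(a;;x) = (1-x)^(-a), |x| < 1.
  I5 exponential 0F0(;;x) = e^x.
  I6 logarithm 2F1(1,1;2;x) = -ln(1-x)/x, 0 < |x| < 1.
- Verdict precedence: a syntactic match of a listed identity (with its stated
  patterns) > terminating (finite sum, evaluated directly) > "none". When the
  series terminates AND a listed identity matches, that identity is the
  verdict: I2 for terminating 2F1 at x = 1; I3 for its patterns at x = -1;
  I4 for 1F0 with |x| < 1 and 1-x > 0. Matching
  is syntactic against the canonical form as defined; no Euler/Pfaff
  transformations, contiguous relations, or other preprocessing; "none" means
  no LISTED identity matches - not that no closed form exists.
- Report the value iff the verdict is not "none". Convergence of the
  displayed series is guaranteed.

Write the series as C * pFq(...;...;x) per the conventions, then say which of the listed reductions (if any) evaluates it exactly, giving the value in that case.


Key step: t_0 = 5 here, and the denominator's factorial ratio (C = 5) is a lower Pochhammer.
Step ratio: r(k) = (5/9) * (k+1/2) (k+1) / [(k+2) (k+1)] - rational in k. x = (5/9); t_0 = 5; negate the roots.

The series (x = 5/9) is 2F1: upper {1/2, 1}, lower {2}, prefactor 5. Verdict: no listed reduction: x = 5/9 and upper {1/2, 1} fail every I1-I6 pattern.


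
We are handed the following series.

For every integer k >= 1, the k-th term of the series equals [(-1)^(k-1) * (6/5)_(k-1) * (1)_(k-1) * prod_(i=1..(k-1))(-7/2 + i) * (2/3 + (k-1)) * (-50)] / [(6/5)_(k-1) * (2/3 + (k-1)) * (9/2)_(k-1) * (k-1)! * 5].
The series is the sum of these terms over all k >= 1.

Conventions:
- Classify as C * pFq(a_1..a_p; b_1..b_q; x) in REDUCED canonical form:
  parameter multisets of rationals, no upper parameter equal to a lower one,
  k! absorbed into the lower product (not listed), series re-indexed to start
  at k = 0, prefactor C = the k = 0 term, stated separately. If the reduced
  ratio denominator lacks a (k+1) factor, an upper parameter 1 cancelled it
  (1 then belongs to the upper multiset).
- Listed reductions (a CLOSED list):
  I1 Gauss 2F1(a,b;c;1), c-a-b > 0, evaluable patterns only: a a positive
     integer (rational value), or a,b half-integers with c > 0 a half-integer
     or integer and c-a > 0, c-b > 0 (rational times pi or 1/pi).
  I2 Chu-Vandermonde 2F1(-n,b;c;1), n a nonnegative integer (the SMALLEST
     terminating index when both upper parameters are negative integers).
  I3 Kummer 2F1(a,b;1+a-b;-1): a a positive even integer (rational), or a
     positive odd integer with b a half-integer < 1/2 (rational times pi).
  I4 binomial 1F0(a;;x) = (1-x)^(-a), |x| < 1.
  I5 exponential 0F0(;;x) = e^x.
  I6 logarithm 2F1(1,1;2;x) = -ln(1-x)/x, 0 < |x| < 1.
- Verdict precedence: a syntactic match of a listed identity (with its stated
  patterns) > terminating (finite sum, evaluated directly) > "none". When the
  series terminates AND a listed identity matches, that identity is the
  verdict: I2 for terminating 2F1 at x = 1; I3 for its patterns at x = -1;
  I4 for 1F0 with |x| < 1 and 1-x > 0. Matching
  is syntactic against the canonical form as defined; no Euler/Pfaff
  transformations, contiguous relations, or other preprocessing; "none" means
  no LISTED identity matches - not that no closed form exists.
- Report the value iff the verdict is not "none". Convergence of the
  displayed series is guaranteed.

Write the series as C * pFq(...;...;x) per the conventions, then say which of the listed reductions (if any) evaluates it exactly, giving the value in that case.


Key observation: t_0 = -10 here, and the constant factors (prefactor -10) combine into one prefactor.
Adjacent-term ratio: r(k) = (-1) * (k-5/2) (k+1) / [(k+9/2) (k+1)] - rational; roots negated = parameters, x = (-1), C = -10.

With C = -10: the canonical form is 2F1(-5/2, 1; 9/2; -1). Verdict (x = -1): Kummer (I3) applies (x = -1; c = 9/2 equals 1+a-b for upper {-5/2, 1}: listed pattern). Sum: (-175/32) * pi.


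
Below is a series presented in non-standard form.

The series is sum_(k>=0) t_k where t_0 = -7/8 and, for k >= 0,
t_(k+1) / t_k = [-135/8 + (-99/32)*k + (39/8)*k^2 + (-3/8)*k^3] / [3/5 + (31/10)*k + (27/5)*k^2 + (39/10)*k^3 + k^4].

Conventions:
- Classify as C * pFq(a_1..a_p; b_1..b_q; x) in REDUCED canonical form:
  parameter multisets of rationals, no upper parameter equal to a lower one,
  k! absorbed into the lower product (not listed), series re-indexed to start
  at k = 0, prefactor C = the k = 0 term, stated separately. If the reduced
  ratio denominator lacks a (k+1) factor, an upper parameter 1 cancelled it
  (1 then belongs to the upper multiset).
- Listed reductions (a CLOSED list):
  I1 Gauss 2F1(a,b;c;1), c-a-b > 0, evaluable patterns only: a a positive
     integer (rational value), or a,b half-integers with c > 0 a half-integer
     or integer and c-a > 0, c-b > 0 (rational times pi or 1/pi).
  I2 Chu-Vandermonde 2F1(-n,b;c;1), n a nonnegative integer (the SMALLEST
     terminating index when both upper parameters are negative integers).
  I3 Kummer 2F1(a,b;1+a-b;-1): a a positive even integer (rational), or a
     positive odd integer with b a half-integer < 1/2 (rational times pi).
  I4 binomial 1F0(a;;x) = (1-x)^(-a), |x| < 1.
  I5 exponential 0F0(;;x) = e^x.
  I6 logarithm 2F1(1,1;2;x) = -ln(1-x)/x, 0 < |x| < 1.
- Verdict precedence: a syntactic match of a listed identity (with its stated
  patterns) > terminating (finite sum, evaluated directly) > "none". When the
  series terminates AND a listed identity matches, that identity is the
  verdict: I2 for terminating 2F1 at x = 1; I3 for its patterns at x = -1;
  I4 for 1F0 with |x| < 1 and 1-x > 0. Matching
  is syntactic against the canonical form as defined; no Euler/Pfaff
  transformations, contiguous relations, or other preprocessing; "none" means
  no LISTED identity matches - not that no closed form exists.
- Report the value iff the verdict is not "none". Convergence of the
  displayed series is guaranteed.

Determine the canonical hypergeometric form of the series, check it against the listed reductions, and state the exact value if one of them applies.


With C = -7/8: the canonical form is 2F2(-12, -5/2; 2/5, 1; -3/8). Verdict: terminating. (-12)_k vanishes past k = 12, leaving a 13-term sum, computed directly. Hence: -416712223644794475743086372067/408491019294578390569999925248.

Structural cue: x = (-3/8) and the ratio is unreduced: k + 3/2 divides both sides (C = -7/8).
Ratio: r(k) = (-3/8) * (k-12) (k-5/2) / [(k+2/5) (k+1) (k+1)] - rational in k. x = (-3/8); t_0 = -7/8; negate the roots.


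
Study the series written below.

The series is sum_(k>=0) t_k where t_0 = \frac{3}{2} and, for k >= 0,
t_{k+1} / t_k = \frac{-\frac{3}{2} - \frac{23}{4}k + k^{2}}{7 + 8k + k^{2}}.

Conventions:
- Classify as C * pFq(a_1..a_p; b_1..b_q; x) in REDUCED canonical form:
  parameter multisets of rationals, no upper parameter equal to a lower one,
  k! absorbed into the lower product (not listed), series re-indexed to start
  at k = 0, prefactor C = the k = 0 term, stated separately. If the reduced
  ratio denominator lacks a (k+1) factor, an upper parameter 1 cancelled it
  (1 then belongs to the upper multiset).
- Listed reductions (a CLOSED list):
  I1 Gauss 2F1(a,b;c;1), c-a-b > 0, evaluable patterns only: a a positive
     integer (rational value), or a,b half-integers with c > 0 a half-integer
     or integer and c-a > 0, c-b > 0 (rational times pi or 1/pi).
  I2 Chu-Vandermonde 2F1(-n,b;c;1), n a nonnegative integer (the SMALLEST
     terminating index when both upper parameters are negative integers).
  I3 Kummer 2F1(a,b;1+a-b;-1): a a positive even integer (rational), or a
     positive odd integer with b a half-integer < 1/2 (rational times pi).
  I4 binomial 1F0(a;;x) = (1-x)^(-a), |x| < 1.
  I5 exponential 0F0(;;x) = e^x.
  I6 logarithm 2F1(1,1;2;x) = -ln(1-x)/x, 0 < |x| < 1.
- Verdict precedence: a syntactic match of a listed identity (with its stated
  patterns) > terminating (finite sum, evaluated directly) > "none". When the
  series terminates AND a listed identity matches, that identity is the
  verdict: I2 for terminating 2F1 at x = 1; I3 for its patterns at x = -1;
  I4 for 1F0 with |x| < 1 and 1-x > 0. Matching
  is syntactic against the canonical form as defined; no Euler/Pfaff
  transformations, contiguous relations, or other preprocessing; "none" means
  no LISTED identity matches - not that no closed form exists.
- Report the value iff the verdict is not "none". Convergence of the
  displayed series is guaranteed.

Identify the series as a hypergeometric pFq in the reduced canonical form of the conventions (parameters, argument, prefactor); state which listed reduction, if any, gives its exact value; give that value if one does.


The series (x = 1) is 2F1: upper {-6, \frac{1}{4}}, lower {7}, prefactor \frac{3}{2}. Verdict: this is the Chu-Vandermonde identity I2 (terminating 2F1 at x = 1 with n = 6, b = 1/4, c = 7). Sum: \frac{7330167}{5767168}.

The tell: t_0 = \frac{3}{2} here, and factor the ratio over Q (C = 3/2, x = 1): negated roots = parameters.
Term ratio: r(k) = 1 * (k-6) (k+\frac{1}{4}) / [(k+7) (k+1)] - rational in k, leading ratio 1; with t_0 = \frac{3}{2}, classification follows.


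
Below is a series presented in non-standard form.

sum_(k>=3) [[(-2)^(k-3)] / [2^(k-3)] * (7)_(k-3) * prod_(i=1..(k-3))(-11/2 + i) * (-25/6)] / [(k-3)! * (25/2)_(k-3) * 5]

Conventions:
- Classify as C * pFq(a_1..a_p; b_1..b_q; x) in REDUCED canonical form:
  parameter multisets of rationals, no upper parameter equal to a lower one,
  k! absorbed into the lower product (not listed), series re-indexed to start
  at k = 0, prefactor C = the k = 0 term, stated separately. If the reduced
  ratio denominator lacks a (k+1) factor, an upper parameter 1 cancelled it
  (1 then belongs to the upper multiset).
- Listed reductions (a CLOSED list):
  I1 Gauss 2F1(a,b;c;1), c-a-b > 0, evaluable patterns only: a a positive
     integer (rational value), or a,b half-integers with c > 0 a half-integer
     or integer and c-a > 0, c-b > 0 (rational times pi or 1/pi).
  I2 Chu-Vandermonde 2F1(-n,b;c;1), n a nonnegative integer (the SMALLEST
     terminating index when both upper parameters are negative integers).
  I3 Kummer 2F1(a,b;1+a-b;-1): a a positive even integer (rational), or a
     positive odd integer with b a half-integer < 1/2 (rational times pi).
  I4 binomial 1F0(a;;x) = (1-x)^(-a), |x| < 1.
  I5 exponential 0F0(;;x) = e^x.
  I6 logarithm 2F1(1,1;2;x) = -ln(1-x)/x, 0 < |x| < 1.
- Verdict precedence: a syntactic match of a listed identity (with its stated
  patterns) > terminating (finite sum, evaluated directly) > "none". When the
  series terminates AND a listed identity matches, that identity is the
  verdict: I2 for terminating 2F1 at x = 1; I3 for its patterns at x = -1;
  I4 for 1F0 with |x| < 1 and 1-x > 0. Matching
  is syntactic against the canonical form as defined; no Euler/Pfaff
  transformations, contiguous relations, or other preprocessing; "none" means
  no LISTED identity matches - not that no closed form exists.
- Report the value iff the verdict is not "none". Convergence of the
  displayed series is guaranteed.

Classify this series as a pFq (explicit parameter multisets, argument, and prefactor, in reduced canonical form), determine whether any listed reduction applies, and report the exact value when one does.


Canonical form: C = -5/6 times 2F1 with upper {-9/2, 7}, lower {25/2}, x = -1. Verdict at x = -1: Kummer (I3) matches (x = -1; c = 25/2 equals 1+a-b for upper {-9/2, 7}: listed pattern). Its exact value is (-557732175/268435456) * pi.

The tell: from the first term -5/6: the running product (C = -5/6) telescopes to a rising factorial.
Consecutive-term ratio: r(k) = (-1) * (k-9/2) (k+7) / [(k+25/2) (k+1)] ; factor over Q: parameters, x = (-1), and C = -5/6.


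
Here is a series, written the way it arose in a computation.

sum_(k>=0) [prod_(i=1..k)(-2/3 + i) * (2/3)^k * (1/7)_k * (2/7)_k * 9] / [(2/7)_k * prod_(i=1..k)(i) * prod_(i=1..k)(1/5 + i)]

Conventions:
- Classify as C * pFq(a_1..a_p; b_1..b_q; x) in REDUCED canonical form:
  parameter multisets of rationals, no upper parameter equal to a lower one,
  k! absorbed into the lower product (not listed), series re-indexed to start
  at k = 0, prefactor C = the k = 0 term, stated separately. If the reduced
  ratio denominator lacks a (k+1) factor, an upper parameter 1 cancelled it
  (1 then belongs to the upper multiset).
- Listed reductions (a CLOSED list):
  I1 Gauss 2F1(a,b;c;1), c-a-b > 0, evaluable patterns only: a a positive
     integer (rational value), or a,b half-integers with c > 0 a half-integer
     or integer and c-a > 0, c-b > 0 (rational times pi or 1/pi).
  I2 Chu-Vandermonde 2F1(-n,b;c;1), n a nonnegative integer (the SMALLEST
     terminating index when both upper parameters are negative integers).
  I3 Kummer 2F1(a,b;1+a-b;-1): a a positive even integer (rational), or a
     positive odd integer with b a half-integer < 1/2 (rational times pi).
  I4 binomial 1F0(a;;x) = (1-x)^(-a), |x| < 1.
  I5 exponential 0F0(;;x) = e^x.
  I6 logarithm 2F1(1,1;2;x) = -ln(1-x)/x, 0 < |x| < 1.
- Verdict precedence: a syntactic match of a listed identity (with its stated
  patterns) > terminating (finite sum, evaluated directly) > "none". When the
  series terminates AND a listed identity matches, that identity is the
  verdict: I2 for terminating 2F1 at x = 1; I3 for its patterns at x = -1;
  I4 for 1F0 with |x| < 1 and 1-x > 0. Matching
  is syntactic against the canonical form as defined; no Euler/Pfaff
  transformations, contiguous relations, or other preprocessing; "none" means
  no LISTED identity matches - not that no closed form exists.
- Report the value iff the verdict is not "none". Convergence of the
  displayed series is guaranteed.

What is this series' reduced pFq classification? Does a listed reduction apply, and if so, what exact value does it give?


Key step: from the first term 9: the product of the first k integers (C = 9) is k!.
Ratio: r(k) = (2/3) * (k+1/7) (k+1/3) / [(k+6/5) (k+1)] - rational; roots negated = parameters, x = (2/3), C = 9.

Reduced: x = 2/3, 2F1, upper = {1/7, 1/3}, lower = {6/5}, C = 9. Verdict: none (x = 2/3): each listed identity misses the multisets {1/7, 1/3} ; {6/5}.


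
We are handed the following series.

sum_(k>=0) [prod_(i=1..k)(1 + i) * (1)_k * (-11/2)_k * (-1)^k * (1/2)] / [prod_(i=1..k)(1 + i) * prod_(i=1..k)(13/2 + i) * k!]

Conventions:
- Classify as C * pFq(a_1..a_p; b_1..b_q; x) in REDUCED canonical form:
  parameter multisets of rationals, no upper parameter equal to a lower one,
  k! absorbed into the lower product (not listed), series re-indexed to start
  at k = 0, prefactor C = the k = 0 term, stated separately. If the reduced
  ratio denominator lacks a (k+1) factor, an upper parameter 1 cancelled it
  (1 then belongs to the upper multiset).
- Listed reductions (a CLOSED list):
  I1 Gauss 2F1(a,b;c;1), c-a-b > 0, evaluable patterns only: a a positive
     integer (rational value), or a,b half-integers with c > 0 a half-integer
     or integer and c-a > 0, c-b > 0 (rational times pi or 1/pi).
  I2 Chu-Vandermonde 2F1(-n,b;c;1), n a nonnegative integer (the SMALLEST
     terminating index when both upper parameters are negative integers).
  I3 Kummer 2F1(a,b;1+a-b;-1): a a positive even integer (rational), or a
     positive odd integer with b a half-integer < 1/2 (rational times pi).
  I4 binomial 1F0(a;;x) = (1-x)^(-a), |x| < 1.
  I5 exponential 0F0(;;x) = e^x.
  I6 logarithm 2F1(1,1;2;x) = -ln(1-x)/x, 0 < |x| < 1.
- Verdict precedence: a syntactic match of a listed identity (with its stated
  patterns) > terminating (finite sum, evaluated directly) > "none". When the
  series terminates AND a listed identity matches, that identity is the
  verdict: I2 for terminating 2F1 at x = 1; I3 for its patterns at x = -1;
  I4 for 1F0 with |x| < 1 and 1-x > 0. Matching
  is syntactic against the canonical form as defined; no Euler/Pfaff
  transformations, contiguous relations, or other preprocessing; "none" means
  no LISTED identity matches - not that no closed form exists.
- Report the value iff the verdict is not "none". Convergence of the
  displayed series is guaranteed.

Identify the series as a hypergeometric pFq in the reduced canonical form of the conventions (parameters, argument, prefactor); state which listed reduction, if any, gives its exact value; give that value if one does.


Classification (C = 1/2): 2F1 with upper {-11/2, 1}, lower {15/2}, argument x = -1. Verdict (x = -1): the Kummer evaluation I3 applies (x = -1; c = 15/2 equals 1+a-b for upper {-11/2, 1}: listed pattern). Sum: (3003/8192) * pi.

The tell: t_0 being 1/2, the parameter 2 appears in both the upper and lower lists and cancels.
Term ratio: r(k) = (-1) * (k-11/2) (k+1) / [(k+15/2) (k+1)] - poly over poly, x = (-1) from leading terms; C = 1/2 at k = 0.


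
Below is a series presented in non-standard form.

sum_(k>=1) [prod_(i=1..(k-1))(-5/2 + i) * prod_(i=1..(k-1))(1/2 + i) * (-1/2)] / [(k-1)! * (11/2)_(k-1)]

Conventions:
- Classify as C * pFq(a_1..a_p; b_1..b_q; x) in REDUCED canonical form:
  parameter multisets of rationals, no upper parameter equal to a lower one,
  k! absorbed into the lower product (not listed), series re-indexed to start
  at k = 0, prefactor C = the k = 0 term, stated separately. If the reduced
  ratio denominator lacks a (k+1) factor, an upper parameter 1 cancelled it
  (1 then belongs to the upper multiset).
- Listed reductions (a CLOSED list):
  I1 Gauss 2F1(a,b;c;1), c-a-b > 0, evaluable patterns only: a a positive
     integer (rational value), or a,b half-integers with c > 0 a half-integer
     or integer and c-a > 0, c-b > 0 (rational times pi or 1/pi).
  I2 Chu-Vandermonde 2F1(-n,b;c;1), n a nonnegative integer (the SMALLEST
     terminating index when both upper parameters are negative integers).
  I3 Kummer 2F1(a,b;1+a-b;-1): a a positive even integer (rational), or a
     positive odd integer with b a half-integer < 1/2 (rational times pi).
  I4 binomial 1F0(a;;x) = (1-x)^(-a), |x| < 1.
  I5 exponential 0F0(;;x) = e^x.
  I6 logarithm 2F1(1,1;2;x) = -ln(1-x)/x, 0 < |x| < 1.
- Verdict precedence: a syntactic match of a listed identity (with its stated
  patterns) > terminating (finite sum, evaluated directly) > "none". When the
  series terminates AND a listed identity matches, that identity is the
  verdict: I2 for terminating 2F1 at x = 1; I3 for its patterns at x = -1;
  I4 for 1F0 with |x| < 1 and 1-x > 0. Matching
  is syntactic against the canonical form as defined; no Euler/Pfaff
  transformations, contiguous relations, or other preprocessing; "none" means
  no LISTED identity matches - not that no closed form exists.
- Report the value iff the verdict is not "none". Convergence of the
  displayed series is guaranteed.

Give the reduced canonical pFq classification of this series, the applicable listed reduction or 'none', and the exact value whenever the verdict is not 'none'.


At argument 1: a 2F1 with upper {-3/2, 3/2}, lower {11/2}, scaled by C = -1/2. Verdict (x = 1): Gauss (I1, half-integer pattern) applies (x = 1; upper {-3/2, 3/2} half-integers, c = 11/2 in the evaluable pattern). Sum: (-6615/65536) * pi.

Key observation: x = 1 and the running product (C = -1/2) telescopes to a rising factorial.
Term ratio: r(k) = 1 * (k-3/2) (k+3/2) / [(k+11/2) (k+1)] - rational; roots negated = parameters, x = 1, C = -1/2.


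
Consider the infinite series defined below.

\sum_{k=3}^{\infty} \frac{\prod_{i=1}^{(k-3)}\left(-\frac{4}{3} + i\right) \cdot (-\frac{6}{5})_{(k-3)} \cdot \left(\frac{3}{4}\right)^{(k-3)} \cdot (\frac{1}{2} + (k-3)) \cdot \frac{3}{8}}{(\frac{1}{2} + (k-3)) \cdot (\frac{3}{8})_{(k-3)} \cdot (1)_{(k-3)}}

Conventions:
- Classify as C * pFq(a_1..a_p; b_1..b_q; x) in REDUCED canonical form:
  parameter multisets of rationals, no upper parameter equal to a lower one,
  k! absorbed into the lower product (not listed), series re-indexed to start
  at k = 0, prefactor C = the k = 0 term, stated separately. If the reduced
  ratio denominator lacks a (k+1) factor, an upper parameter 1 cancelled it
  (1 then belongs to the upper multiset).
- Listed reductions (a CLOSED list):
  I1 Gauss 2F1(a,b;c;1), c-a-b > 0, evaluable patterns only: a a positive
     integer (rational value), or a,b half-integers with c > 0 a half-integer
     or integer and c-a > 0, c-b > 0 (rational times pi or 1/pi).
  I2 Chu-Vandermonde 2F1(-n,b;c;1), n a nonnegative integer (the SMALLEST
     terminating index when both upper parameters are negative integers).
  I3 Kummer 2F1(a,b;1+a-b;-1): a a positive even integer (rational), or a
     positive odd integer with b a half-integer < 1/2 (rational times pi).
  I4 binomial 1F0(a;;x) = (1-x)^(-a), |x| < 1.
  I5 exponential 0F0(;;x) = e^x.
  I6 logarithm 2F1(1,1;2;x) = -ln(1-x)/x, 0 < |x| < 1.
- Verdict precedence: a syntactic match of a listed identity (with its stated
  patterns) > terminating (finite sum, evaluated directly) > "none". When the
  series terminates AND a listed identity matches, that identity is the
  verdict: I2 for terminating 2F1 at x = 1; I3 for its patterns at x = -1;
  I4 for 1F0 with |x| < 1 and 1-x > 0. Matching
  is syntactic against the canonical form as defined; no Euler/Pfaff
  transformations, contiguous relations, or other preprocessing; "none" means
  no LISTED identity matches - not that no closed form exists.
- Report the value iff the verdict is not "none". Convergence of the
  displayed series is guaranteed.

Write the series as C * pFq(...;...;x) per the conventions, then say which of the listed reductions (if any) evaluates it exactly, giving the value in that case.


The series (x = \frac{3}{4}) is 2F1: upper {-\frac{6}{5}, -\frac{1}{3}}, lower {\frac{3}{8}}, prefactor \frac{3}{8}. Verdict: none. No listed pattern accepts 2F1(-\frac{6}{5}, -\frac{1}{3}; \frac{3}{8}; \frac{3}{4}).

Key step: from the first term \frac{3}{8}: (1)_k (C = 3/8) is k! itself.
Step ratio: r(k) = \frac{3}{4} * (k-\frac{6}{5}) (k-\frac{1}{3}) / [(k+\frac{3}{8}) (k+1)] ; factor over Q: parameters, x = \frac{3}{4}, and C = \frac{3}{8}.


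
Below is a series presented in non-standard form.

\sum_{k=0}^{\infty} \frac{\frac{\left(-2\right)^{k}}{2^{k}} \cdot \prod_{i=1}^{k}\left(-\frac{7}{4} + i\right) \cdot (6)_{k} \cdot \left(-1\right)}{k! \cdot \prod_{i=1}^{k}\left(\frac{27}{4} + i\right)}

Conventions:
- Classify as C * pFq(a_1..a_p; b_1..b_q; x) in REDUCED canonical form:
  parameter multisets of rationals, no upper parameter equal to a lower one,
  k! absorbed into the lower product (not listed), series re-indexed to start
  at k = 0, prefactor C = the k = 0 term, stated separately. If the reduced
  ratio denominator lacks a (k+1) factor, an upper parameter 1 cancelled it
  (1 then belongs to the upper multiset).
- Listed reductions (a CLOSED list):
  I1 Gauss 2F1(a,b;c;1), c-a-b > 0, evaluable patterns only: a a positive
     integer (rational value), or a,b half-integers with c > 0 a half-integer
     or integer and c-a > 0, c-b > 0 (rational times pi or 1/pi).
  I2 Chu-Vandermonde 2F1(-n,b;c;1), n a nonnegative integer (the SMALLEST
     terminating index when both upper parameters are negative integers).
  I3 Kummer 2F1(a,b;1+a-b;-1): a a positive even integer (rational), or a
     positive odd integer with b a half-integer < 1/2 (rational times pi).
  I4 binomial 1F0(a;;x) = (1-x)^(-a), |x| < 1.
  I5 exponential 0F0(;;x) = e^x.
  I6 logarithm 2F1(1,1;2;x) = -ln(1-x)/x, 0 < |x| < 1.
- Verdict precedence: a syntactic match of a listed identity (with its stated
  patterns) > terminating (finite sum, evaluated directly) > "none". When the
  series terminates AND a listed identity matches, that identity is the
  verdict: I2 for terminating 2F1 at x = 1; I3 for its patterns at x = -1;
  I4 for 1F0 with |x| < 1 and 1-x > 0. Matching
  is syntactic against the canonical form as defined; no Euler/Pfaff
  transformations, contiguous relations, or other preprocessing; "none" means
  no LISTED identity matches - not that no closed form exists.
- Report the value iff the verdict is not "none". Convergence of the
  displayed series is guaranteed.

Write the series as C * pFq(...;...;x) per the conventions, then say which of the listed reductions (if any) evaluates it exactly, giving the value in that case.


Canonical form: C = -1 times 2F1 with upper {-\frac{3}{4}, 6}, lower {\frac{31}{4}}, x = -1. Verdict: the Kummer evaluation I3 matches (x = -1; c = \frac{31}{4} equals 1+a-b for upper {-\frac{3}{4}, 6}: listed pattern). Hence: -\frac{3933}{2560}.

Structural cue: x = -1 and the running product (C = -1, x = -1) telescopes to a rising factorial.
Step ratio: r(k) = -1 * (k-\frac{3}{4}) (k+6) / [(k+\frac{31}{4}) (k+1)] ; factor over Q: parameters, x = -1, and C = -1.


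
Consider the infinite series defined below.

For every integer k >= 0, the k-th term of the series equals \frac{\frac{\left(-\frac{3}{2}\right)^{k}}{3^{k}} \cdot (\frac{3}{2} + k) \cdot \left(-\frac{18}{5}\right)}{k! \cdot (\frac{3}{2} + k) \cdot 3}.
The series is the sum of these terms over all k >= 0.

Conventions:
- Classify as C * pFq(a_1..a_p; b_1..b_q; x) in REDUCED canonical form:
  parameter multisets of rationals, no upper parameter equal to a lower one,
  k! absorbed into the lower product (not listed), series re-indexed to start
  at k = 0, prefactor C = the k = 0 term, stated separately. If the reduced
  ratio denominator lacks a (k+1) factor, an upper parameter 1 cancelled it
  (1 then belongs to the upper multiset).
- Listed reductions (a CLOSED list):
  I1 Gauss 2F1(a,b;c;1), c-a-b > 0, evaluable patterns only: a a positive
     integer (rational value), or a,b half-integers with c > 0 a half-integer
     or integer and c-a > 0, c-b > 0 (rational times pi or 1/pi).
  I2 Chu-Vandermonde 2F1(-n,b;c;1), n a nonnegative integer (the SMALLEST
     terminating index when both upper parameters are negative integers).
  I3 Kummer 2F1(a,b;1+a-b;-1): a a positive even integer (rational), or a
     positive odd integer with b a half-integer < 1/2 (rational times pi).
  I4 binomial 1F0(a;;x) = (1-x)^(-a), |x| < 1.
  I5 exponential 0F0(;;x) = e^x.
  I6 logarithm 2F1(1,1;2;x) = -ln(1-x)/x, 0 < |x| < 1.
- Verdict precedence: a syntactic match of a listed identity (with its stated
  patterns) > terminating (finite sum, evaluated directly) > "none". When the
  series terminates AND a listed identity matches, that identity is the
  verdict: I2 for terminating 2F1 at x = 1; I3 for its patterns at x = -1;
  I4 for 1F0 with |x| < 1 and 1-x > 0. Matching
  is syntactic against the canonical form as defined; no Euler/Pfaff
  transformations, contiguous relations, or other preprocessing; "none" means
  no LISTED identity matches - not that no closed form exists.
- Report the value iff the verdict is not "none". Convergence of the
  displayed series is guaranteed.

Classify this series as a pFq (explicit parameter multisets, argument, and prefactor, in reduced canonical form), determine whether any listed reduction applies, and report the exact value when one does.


Prefactor -\frac{6}{5}, argument -\frac{1}{2}: 0F0 with upper {-} over lower {-}. Verdict: exponential (I5) matches (the 0F0 exponential series at x = -\frac{1}{2}). Sum: \left(-\frac{6}{5}\right) \cdot e^{-\frac{1}{2}}.

The tell: x = -\frac{1}{2} and the two k-th powers (C = -6/5, x = -1/2) combine into one argument.
Term ratio: r(k) = -\frac{1}{2} * 1 / [(k+1)] ; factor over Q: parameters, x = -\frac{1}{2}, and C = -\frac{6}{5}.


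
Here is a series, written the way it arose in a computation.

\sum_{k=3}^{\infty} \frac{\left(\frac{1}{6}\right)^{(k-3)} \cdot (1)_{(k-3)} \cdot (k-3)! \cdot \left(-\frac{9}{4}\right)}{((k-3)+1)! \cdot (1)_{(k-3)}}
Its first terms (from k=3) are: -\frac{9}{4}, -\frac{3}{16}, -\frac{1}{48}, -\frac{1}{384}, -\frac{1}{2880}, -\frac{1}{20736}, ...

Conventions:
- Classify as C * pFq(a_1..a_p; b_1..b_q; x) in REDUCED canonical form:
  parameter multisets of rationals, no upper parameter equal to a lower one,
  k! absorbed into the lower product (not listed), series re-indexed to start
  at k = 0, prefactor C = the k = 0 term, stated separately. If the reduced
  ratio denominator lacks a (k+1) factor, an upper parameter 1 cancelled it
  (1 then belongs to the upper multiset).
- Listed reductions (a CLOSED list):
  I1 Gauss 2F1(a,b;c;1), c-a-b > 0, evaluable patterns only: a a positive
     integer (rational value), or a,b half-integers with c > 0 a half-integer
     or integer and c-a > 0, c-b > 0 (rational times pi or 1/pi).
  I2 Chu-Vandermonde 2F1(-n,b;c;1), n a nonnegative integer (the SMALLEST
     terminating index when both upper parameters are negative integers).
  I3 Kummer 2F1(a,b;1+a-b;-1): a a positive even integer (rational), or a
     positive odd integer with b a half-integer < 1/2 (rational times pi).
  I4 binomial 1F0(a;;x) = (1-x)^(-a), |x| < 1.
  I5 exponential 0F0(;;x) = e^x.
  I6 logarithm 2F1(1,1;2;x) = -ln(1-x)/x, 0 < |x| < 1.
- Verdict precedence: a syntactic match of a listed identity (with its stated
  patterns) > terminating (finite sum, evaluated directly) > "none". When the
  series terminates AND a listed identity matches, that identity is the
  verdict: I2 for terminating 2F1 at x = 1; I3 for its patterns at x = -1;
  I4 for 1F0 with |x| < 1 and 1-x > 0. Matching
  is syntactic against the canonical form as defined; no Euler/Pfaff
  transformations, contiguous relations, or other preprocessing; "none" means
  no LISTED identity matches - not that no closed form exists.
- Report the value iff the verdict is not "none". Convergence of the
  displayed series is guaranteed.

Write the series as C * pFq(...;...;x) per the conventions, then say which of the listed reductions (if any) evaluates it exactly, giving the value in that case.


The series (x = \frac{1}{6}) is 2F1: upper {1, 1}, lower {2}, prefactor -\frac{9}{4}. Verdict: logarithm (I6) matches (the logarithm: parameters (1,1;2), x = \frac{1}{6}). Hence: \frac{27}{2} \cdot \ln\left(\frac{5}{6}\right).

The tell: x = \frac{1}{6} and the denominator's factorial ratio (C = -9/4) is a lower Pochhammer.
Consecutive-term ratio: r(k) = \frac{1}{6} * (k+1) (k+1) / [(k+2) (k+1)] - rational in k. x = \frac{1}{6}; t_0 = -\frac{9}{4}; negate the roots.


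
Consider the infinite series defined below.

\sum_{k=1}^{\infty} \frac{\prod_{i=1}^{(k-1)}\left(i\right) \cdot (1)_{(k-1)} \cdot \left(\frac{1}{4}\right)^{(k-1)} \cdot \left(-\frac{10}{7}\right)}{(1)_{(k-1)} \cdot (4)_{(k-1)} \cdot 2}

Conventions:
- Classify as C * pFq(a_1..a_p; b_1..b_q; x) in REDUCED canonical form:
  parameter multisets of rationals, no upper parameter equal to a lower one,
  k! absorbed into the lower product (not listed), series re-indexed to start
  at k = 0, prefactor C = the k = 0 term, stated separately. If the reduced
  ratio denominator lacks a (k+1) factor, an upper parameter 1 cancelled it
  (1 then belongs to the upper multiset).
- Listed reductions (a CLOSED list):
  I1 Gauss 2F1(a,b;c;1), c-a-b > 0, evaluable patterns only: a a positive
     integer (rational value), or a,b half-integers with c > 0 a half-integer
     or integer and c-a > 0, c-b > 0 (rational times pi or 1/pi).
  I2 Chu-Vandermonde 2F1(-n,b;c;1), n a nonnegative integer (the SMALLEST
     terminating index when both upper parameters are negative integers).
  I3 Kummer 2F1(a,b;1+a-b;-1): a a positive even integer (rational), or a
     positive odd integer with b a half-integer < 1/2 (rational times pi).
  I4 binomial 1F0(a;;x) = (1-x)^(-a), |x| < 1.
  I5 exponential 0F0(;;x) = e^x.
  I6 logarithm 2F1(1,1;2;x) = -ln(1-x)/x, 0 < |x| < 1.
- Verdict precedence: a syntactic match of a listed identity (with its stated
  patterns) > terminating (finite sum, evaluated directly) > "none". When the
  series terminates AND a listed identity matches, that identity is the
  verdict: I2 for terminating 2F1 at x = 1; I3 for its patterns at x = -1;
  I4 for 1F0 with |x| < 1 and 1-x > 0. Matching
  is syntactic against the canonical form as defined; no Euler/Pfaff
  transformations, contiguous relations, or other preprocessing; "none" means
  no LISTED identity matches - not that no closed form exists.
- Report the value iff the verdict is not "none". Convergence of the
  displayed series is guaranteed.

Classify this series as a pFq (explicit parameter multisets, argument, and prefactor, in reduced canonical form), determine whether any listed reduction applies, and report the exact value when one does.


Key observation: x = \frac{1}{4} and the running product (prefactor -5/7) telescopes to a rising factorial.
Ratio: r(k) = \frac{1}{4} * (k+1) (k+1) / [(k+4) (k+1)] - rational in k. x = \frac{1}{4}; t_0 = -\frac{5}{7}; negate the roots.

The series (x = \frac{1}{4}) is 2F1: upper {1, 1}, lower {4}, prefactor -\frac{5}{7}. Verdict: none (x = \frac{1}{4}): each listed identity misses the multisets {1, 1} ; {4}.


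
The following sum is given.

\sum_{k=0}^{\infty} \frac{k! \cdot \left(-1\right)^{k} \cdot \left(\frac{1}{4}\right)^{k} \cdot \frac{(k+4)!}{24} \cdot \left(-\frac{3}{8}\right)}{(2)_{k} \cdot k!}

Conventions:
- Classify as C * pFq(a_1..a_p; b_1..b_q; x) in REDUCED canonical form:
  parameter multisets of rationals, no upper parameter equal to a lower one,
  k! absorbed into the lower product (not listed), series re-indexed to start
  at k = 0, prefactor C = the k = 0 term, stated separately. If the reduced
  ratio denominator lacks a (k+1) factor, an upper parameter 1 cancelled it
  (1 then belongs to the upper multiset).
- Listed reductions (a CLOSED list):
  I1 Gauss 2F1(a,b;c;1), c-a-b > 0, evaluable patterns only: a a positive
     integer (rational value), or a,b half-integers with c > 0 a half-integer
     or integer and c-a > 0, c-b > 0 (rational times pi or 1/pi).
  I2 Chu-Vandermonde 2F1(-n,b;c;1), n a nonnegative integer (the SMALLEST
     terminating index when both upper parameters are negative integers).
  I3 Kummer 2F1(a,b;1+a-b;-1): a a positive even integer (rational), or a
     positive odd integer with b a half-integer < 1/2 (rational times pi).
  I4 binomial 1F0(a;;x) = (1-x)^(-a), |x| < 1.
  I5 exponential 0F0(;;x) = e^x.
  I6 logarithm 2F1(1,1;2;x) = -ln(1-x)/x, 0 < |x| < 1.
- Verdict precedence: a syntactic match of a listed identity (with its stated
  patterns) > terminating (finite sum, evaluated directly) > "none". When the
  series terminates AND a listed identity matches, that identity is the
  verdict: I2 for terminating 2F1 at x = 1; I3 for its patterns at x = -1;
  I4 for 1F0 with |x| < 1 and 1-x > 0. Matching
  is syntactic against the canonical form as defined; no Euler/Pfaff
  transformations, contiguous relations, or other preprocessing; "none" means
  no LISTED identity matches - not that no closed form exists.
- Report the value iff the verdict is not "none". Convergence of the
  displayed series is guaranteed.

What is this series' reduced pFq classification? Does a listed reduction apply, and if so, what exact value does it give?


Prefactor -\frac{3}{8}, argument -\frac{1}{4}: 2F1 with upper {1, 5} over lower {2}. Verdict: none. Every listed pattern misses the 2F1 form at -\frac{1}{4}, upper {1, 5}.

Key observation: with t_0 = -\frac{3}{8}, the factorial ratio (C = -3/8) (k+a-1)!/(a-1)! is a rising factorial (a)_k.
Consecutive-term ratio: r(k) = -\frac{1}{4} * (k+1) (k+5) / [(k+2) (k+1)] - rational in k, leading ratio -\frac{1}{4}; with t_0 = -\frac{3}{8}, classification follows.
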